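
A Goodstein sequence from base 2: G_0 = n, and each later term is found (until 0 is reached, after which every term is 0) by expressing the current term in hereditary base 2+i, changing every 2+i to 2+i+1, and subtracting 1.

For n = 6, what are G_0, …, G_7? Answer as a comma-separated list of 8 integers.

6, 29, 257, 3125, 46655, 98039, 187243, 332147

6 —HB2→ 2^2 + 2 —bump→ 3^3 + 3 = 30 —(−1)→ 29
29 —HB3→ 3^3 + 2 —bump→ 4^4 + 2 = 258 —(−1)→ 257
257 —HB4→ 4^4 + 1 —bump→ 5^5 + 1 = 3126 —(−1)→ 3125
3125 —HB5→ 5^5 —bump→ 6^6 = 46656 —(−1)→ 46655
46655 —HB6→ 5·6^5 + 5·6^4 + 5·6^3 + 5·6^2 + 5·6 + 5 —bump→ 5·7^5 + 5·7^4 + 5·7^3 + 5·7^2 + 5·7 + 5 = 98040 —(−1)→ 98039
98039 —HB7→ 5·7^5 + 5·7^4 + 5·7^3 + 5·7^2 + 5·7 + 4 —bump→ 5·8^5 + 5·8^4 + 5·8^3 + 5·8^2 + 5·8 + 4 = 187244 —(−1)→ 187243
187243 —HB8→ 5·8^5 + 5·8^4 + 5·8^3 + 5·8^2 + 5·8 + 3 —bump→ 5·9^5 + 5·9^4 + 5·9^3 + 5·9^2 + 5·9 + 3 = 332148 —(−1)→ 332147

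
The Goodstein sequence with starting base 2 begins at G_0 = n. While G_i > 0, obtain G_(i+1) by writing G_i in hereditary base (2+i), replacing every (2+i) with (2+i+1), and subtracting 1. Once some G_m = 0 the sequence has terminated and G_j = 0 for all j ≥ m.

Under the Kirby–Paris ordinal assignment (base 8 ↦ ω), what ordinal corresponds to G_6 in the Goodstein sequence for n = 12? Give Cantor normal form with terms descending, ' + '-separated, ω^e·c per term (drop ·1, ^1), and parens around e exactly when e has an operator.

ω^(ω + 1) + ω^2·2 + ω + 3

G_0 = 12. HB_2(12) = 2^(2 + 1) + 2^2. Bump = 108. G_1 = 107.
G_1 = 107. HB_3(107) = 3^(3 + 1) + 2·3^2 + 2·3 + 2. Bump = 1066. G_2 = 1065.
G_2 = 1065. HB_4(1065) = 4^(4 + 1) + 2·4^2 + 2·4 + 1. Bump = 15686. G_3 = 15685.
G_3 = 15685. HB_5(15685) = 5^(5 + 1) + 2·5^2 + 2·5. Bump = 280020. G_4 = 280019.
G_4 = 280019. HB_6(280019) = 6^(6 + 1) + 2·6^2 + 6 + 5. Bump = 5764911. G_5 = 5764910.
G_5 = 5764910. HB_7(5764910) = 7^(7 + 1) + 2·7^2 + 7 + 4. Bump = 134217868. G_6 = 134217867.
G_6 = 134217867. HB_8(134217867) = 8^(8 + 1) + 2·8^2 + 8 + 3. Bump = 3486784575. G_7 = 3486784574.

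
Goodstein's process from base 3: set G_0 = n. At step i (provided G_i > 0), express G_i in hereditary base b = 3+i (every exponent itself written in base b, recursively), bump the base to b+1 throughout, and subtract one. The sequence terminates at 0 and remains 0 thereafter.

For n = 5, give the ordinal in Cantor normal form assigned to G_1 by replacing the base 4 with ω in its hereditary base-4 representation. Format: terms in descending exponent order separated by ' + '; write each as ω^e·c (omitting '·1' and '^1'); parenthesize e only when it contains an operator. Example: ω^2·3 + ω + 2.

G_0=5  [base 3] 3 + 2  →[3↦4]→  4 + 2 = 6  −1 ⇒ G_1=5
G_1=5  [base 4] 4 + 1  →[4↦5]→  5 + 1 = 6  −1 ⇒ G_2=5

ω + 1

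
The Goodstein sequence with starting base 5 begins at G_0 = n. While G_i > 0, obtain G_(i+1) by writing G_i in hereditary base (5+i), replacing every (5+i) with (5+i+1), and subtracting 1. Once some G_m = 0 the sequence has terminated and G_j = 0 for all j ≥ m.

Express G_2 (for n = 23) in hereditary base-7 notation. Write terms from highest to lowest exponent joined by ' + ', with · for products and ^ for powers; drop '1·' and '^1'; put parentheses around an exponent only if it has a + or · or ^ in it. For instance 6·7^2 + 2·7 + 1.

23 —HB5→ 4·5 + 3 —bump→ 4·6 + 3 = 27 —(−1)→ 26
26 —HB6→ 4·6 + 2 —bump→ 4·7 + 2 = 30 —(−1)→ 29

4·7 + 1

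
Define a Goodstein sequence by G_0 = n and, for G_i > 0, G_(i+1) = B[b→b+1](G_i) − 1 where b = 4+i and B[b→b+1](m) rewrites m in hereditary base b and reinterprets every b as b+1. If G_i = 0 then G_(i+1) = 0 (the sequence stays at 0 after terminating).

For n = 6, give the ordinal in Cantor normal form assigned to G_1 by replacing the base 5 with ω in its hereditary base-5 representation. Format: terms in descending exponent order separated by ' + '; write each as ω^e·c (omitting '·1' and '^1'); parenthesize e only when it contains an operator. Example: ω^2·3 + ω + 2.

base 4: 6 = 4 + 2; at 5: 5 + 2 = 7; next = 6
base 5: 6 = 5 + 1; at 6: 6 + 1 = 7; next = 6

ω + 1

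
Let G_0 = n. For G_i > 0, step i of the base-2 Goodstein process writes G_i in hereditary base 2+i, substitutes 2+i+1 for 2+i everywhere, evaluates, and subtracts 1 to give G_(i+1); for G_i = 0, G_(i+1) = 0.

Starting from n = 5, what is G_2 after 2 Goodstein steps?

step 0: 5 = 2^2 + 1; sub 3 for 2: 3^3 + 1; = 28; G_1 = 28−1 = 27
step 1: 27 = 3^3; sub 4 for 3: 4^4; = 256; G_2 = 256−1 = 255

255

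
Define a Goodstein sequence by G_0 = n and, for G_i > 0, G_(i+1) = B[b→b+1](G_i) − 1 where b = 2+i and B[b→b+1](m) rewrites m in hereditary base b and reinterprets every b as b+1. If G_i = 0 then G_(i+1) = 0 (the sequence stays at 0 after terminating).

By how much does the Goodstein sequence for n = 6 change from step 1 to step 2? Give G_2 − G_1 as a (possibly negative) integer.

base 2: 6 = 2^2 + 2; at 3: 3^3 + 3 = 30; next = 29
base 3: 29 = 3^3 + 2; at 4: 4^4 + 2 = 258; next = 257

228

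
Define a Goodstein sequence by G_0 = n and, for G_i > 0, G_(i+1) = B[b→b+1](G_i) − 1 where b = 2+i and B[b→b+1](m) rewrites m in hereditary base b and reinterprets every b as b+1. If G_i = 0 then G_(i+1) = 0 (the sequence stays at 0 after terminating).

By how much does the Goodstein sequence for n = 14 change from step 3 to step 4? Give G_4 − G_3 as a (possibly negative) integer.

307841

G_0 = 14. HB_2(14) = 2^(2 + 1) + 2^2 + 2. Bump = 111. G_1 = 110.
G_1 = 110. HB_3(110) = 3^(3 + 1) + 3^3 + 2. Bump = 1282. G_2 = 1281.
G_2 = 1281. HB_4(1281) = 4^(4 + 1) + 4^4 + 1. Bump = 18751. G_3 = 18750.
G_3 = 18750. HB_5(18750) = 5^(5 + 1) + 5^5. Bump = 326592. G_4 = 326591.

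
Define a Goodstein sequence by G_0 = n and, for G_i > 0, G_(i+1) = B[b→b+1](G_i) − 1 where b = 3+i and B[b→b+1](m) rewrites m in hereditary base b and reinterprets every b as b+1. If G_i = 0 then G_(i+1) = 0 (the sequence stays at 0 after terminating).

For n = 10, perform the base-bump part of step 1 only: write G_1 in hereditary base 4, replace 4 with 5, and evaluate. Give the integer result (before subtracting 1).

10 —HB3→ 3^2 + 1 —bump→ 4^2 + 1 = 17 —(−1)→ 16
16 —HB4→ 4^2 —bump→ 5^2 = 25 —(−1)→ 24

25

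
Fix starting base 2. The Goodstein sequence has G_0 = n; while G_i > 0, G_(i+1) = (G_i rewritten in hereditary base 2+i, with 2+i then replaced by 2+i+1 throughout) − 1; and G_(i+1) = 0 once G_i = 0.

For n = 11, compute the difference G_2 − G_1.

step 0: 11 = 2^(2 + 1) + 2 + 1; sub 3 for 2: 3^(3 + 1) + 3 + 1; = 85; G_1 = 85−1 = 84
step 1: 84 = 3^(3 + 1) + 3; sub 4 for 3: 4^(4 + 1) + 4; = 1028; G_2 = 1028−1 = 1027

943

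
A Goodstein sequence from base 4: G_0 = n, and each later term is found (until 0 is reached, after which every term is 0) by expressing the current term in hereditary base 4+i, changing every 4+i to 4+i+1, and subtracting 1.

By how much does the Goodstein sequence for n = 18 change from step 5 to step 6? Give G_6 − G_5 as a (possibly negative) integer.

i=0: 18 = 4^2 + 2 (b=4); 4→5: 5^2 + 2 = 27; 27−1 = 26
i=1: 26 = 5^2 + 1 (b=5); 5→6: 6^2 + 1 = 37; 37−1 = 36
i=2: 36 = 6^2 (b=6); 6→7: 7^2 = 49; 49−1 = 48
i=3: 48 = 6·7 + 6 (b=7); 7→8: 6·8 + 6 = 54; 54−1 = 53
i=4: 53 = 6·8 + 5 (b=8); 8→9: 6·9 + 5 = 59; 59−1 = 58
i=5: 58 = 6·9 + 4 (b=9); 9→10: 6·10 + 4 = 64; 64−1 = 63

5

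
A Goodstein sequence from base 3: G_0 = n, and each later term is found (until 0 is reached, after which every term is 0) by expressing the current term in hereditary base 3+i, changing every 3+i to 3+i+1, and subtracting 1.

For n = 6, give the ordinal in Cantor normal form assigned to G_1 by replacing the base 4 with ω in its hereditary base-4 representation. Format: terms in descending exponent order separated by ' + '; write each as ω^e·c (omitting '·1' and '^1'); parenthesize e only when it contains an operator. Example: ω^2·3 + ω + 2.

ω + 3

[0] 6 ≡ 2·3 (base 3). Lift 4: 8. −1: 7.
[1] 7 ≡ 4 + 3 (base 4). Lift 5: 8. −1: 7.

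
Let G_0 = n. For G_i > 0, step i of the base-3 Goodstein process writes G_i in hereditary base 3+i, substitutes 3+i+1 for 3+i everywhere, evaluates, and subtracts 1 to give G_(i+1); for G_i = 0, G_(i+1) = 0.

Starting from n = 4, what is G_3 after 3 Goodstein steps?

step 0: 4 = 3 + 1; sub 4 for 3: 4 + 1; = 5; G_1 = 5−1 = 4
step 1: 4 = 4; sub 5 for 4: 5; = 5; G_2 = 5−1 = 4
step 2: 4 = 4; sub 6 for 5: 4; = 4; G_3 = 4−1 = 3

3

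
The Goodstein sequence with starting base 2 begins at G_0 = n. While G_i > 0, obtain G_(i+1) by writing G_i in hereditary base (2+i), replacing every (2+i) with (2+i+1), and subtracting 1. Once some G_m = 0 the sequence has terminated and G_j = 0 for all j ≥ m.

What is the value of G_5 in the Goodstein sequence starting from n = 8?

1647195

[0] 8 ≡ 2^(2 + 1) (base 2). Lift 3: 81. −1: 80.
[1] 80 ≡ 2·3^3 + 2·3^2 + 2·3 + 2 (base 3). Lift 4: 554. −1: 553.
[2] 553 ≡ 2·4^4 + 2·4^2 + 2·4 + 1 (base 4). Lift 5: 6311. −1: 6310.
[3] 6310 ≡ 2·5^5 + 2·5^2 + 2·5 (base 5). Lift 6: 93396. −1: 93395.
[4] 93395 ≡ 2·6^6 + 2·6^2 + 6 + 5 (base 6). Lift 7: 1647196. −1: 1647195.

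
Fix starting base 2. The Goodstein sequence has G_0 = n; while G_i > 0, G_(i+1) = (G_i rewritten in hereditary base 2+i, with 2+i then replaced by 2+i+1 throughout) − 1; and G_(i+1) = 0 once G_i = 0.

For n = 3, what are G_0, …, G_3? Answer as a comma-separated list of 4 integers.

3, 3, 3, 2

G_0=3  [base 2] 2 + 1  →[2↦3]→  3 + 1 = 4  −1 ⇒ G_1=3
G_1=3  [base 3] 3  →[3↦4]→  4 = 4  −1 ⇒ G_2=3
G_2=3  [base 4] 3  →[4↦5]→  3 = 3  −1 ⇒ G_3=2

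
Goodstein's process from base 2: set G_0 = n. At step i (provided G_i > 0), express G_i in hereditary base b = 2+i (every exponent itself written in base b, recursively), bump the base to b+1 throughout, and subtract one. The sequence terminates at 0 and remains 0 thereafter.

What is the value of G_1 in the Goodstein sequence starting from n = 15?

i=0: 15 = 2^(2 + 1) + 2^2 + 2 + 1 (b=2); 2→3: 3^(3 + 1) + 3^3 + 3 + 1 = 112; 112−1 = 111
i=1: 111 = 3^(3 + 1) + 3^3 + 3 (b=3); 3→4: 4^(4 + 1) + 4^4 + 4 = 1284; 1284−1 = 1283

111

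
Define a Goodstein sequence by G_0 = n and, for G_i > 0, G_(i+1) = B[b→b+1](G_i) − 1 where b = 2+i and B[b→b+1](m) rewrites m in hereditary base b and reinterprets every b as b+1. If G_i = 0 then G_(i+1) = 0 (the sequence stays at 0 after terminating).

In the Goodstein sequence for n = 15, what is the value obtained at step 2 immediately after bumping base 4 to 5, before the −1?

18753

15 —HB2→ 2^(2 + 1) + 2^2 + 2 + 1 —bump→ 3^(3 + 1) + 3^3 + 3 + 1 = 112 —(−1)→ 111
111 —HB3→ 3^(3 + 1) + 3^3 + 3 —bump→ 4^(4 + 1) + 4^4 + 4 = 1284 —(−1)→ 1283
1283 —HB4→ 4^(4 + 1) + 4^4 + 3 —bump→ 5^(5 + 1) + 5^5 + 3 = 18753 —(−1)→ 18752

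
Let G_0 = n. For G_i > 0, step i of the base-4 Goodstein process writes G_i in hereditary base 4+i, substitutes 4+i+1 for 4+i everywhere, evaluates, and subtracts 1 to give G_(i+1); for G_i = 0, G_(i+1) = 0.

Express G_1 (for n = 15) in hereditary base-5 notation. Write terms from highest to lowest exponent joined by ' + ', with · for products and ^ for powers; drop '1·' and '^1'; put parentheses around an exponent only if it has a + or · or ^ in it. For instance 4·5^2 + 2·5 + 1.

3·5 + 2

[0] 15 ≡ 3·4 + 3 (base 4). Lift 5: 18. −1: 17.
[1] 17 ≡ 3·5 + 2 (base 5). Lift 6: 20. −1: 19.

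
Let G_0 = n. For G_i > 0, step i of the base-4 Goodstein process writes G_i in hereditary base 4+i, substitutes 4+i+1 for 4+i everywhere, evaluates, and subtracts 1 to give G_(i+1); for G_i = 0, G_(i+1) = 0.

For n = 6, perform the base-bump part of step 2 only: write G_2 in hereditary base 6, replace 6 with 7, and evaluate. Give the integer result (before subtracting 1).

step 0: 6 = 4 + 2; sub 5 for 4: 5 + 2; = 7; G_1 = 7−1 = 6
step 1: 6 = 5 + 1; sub 6 for 5: 6 + 1; = 7; G_2 = 7−1 = 6
step 2: 6 = 6; sub 7 for 6: 7; = 7; G_3 = 7−1 = 6

7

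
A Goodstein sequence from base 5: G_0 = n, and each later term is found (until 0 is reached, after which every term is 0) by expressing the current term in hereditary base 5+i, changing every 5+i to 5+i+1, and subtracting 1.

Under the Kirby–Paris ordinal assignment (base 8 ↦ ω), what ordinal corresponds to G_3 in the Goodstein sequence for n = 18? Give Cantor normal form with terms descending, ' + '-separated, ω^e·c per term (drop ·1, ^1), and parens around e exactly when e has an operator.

(0) 18|_5 = 3·5 + 3 ↦ 3·6 + 3|_6 = 21 ⇒ 20
(1) 20|_6 = 3·6 + 2 ↦ 3·7 + 2|_7 = 23 ⇒ 22
(2) 22|_7 = 3·7 + 1 ↦ 3·8 + 1|_8 = 25 ⇒ 24
(3) 24|_8 = 3·8 ↦ 3·9|_9 = 27 ⇒ 26

ω·3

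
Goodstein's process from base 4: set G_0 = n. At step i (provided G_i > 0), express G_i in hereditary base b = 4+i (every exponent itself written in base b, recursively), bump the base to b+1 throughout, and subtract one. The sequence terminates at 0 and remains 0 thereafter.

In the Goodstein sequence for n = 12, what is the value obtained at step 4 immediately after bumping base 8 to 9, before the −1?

19

(0) 12|_4 = 3·4 ↦ 3·5|_5 = 15 ⇒ 14
(1) 14|_5 = 2·5 + 4 ↦ 2·6 + 4|_6 = 16 ⇒ 15
(2) 15|_6 = 2·6 + 3 ↦ 2·7 + 3|_7 = 17 ⇒ 16
(3) 16|_7 = 2·7 + 2 ↦ 2·8 + 2|_8 = 18 ⇒ 17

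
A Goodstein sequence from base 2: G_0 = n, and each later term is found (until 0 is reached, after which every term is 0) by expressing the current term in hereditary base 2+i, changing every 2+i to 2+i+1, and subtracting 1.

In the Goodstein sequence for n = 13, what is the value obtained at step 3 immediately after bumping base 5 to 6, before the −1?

280712

G_0=13  [base 2] 2^(2 + 1) + 2^2 + 1  →[2↦3]→  3^(3 + 1) + 3^3 + 1 = 109  −1 ⇒ G_1=108
G_1=108  [base 3] 3^(3 + 1) + 3^3  →[3↦4]→  4^(4 + 1) + 4^4 = 1280  −1 ⇒ G_2=1279
G_2=1279  [base 4] 4^(4 + 1) + 3·4^3 + 3·4^2 + 3·4 + 3  →[4↦5]→  5^(5 + 1) + 3·5^3 + 3·5^2 + 3·5 + 3 = 16093  −1 ⇒ G_3=16092
G_3=16092  [base 5] 5^(5 + 1) + 3·5^3 + 3·5^2 + 3·5 + 2  →[5↦6]→  6^(6 + 1) + 3·6^3 + 3·6^2 + 3·6 + 2 = 280712  −1 ⇒ G_4=280711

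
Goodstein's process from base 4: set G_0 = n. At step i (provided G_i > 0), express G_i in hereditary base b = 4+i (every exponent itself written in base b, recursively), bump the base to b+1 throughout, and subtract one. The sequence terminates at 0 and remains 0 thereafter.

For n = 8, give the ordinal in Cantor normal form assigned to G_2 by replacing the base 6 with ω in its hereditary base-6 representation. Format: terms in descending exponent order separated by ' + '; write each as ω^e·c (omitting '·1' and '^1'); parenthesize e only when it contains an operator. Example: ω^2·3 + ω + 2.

ω + 3

i=0: 8 = 2·4 (b=4); 4→5: 2·5 = 10; 10−1 = 9
i=1: 9 = 5 + 4 (b=5); 5→6: 6 + 4 = 10; 10−1 = 9
i=2: 9 = 6 + 3 (b=6); 6→7: 7 + 3 = 10; 10−1 = 9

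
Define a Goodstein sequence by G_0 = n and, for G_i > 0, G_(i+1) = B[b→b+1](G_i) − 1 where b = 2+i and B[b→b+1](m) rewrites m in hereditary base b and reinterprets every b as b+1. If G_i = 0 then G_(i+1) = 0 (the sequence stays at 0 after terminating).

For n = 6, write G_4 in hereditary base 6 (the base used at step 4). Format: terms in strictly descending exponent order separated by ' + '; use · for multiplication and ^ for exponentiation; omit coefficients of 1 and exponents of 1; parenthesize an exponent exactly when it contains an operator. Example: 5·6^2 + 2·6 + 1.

5·6^5 + 5·6^4 + 5·6^3 + 5·6^2 + 5·6 + 5

i=0: 6 = 2^2 + 2 (b=2); 2→3: 3^3 + 3 = 30; 30−1 = 29
i=1: 29 = 3^3 + 2 (b=3); 3→4: 4^4 + 2 = 258; 258−1 = 257
i=2: 257 = 4^4 + 1 (b=4); 4→5: 5^5 + 1 = 3126; 3126−1 = 3125
i=3: 3125 = 5^5 (b=5); 5→6: 6^6 = 46656; 46656−1 = 46655
i=4: 46655 = 5·6^5 + 5·6^4 + 5·6^3 + 5·6^2 + 5·6 + 5 (b=6); 6→7: 5·7^5 + 5·7^4 + 5·7^3 + 5·7^2 + 5·7 + 5 = 98040; 98040−1 = 98039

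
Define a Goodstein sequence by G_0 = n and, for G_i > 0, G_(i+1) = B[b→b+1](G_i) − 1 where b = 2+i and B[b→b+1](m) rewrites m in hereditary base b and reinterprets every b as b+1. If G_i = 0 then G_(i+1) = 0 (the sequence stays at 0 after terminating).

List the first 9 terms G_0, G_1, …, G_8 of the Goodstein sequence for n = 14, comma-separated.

14, 110, 1281, 18750, 326591, 5862840, 134404971, 3487116548, 100000555551

G_0 = 14. HB_2(14) = 2^(2 + 1) + 2^2 + 2. Bump = 111. G_1 = 110.
G_1 = 110. HB_3(110) = 3^(3 + 1) + 3^3 + 2. Bump = 1282. G_2 = 1281.
G_2 = 1281. HB_4(1281) = 4^(4 + 1) + 4^4 + 1. Bump = 18751. G_3 = 18750.
G_3 = 18750. HB_5(18750) = 5^(5 + 1) + 5^5. Bump = 326592. G_4 = 326591.
G_4 = 326591. HB_6(326591) = 6^(6 + 1) + 5·6^5 + 5·6^4 + 5·6^3 + 5·6^2 + 5·6 + 5. Bump = 5862841. G_5 = 5862840.
G_5 = 5862840. HB_7(5862840) = 7^(7 + 1) + 5·7^5 + 5·7^4 + 5·7^3 + 5·7^2 + 5·7 + 4. Bump = 134404972. G_6 = 134404971.
G_6 = 134404971. HB_8(134404971) = 8^(8 + 1) + 5·8^5 + 5·8^4 + 5·8^3 + 5·8^2 + 5·8 + 3. Bump = 3487116549. G_7 = 3487116548.
G_7 = 3487116548. HB_9(3487116548) = 9^(9 + 1) + 5·9^5 + 5·9^4 + 5·9^3 + 5·9^2 + 5·9 + 2. Bump = 100000555552. G_8 = 100000555551.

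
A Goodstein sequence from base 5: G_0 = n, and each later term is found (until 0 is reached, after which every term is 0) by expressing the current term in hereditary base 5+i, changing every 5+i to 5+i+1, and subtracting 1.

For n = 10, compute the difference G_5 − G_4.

G_0=10  [base 5] 2·5  →[5↦6]→  2·6 = 12  −1 ⇒ G_1=11
G_1=11  [base 6] 6 + 5  →[6↦7]→  7 + 5 = 12  −1 ⇒ G_2=11
G_2=11  [base 7] 7 + 4  →[7↦8]→  8 + 4 = 12  −1 ⇒ G_3=11
G_3=11  [base 8] 8 + 3  →[8↦9]→  9 + 3 = 12  −1 ⇒ G_4=11
G_4=11  [base 9] 9 + 2  →[9↦10]→  10 + 2 = 12  −1 ⇒ G_5=11

0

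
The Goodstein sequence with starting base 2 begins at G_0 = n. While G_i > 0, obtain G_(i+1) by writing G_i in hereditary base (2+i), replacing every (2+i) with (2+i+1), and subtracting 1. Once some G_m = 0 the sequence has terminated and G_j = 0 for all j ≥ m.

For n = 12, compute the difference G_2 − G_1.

958

step 0: 12 = 2^(2 + 1) + 2^2; sub 3 for 2: 3^(3 + 1) + 3^3; = 108; G_1 = 108−1 = 107
step 1: 107 = 3^(3 + 1) + 2·3^2 + 2·3 + 2; sub 4 for 3: 4^(4 + 1) + 2·4^2 + 2·4 + 2; = 1066; G_2 = 1066−1 = 1065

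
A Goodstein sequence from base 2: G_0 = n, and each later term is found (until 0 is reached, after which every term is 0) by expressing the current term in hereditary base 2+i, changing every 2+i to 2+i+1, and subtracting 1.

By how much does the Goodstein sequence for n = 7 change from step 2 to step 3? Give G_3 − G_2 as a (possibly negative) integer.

2868

7 —HB2→ 2^2 + 2 + 1 —bump→ 3^3 + 3 + 1 = 31 —(−1)→ 30
30 —HB3→ 3^3 + 3 —bump→ 4^4 + 4 = 260 —(−1)→ 259
259 —HB4→ 4^4 + 3 —bump→ 5^5 + 3 = 3128 —(−1)→ 3127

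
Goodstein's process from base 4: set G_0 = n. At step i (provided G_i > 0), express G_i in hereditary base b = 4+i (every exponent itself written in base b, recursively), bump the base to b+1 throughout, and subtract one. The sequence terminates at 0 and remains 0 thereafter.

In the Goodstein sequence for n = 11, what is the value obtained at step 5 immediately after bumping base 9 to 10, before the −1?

16

step 0: 11 = 2·4 + 3; sub 5 for 4: 2·5 + 3; = 13; G_1 = 13−1 = 12
step 1: 12 = 2·5 + 2; sub 6 for 5: 2·6 + 2; = 14; G_2 = 14−1 = 13
step 2: 13 = 2·6 + 1; sub 7 for 6: 2·7 + 1; = 15; G_3 = 15−1 = 14
step 3: 14 = 2·7; sub 8 for 7: 2·8; = 16; G_4 = 16−1 = 15
step 4: 15 = 8 + 7; sub 9 for 8: 9 + 7; = 16; G_5 = 16−1 = 15
step 5: 15 = 9 + 6; sub 10 for 9: 10 + 6; = 16; G_6 = 16−1 = 15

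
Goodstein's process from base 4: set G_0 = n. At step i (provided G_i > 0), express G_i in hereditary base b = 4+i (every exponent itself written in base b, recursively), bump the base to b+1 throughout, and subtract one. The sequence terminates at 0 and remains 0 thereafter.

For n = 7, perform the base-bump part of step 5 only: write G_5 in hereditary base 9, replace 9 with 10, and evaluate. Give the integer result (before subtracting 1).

i=0: 7 = 4 + 3 (b=4); 4→5: 5 + 3 = 8; 8−1 = 7
i=1: 7 = 5 + 2 (b=5); 5→6: 6 + 2 = 8; 8−1 = 7
i=2: 7 = 6 + 1 (b=6); 6→7: 7 + 1 = 8; 8−1 = 7
i=3: 7 = 7 (b=7); 7→8: 8 = 8; 8−1 = 7
i=4: 7 = 7 (b=8); 8→9: 7 = 7; 7−1 = 6
i=5: 6 = 6 (b=9); 9→10: 6 = 6; 6−1 = 5

6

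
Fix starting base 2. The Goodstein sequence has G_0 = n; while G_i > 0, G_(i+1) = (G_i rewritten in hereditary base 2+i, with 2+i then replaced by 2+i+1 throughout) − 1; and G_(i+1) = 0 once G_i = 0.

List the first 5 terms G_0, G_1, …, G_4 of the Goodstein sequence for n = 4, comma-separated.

4, 26, 41, 60, 83

G_0 = 4. HB_2(4) = 2^2. Bump = 27. G_1 = 26.
G_1 = 26. HB_3(26) = 2·3^2 + 2·3 + 2. Bump = 42. G_2 = 41.
G_2 = 41. HB_4(41) = 2·4^2 + 2·4 + 1. Bump = 61. G_3 = 60.
G_3 = 60. HB_5(60) = 2·5^2 + 2·5. Bump = 84. G_4 = 83.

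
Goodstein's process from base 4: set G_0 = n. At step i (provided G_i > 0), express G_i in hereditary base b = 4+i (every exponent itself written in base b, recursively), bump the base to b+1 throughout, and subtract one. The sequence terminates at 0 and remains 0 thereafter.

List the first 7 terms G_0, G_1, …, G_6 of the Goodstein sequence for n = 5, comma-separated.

base 4: 5 = 4 + 1; at 5: 5 + 1 = 6; next = 5
base 5: 5 = 5; at 6: 6 = 6; next = 5
base 6: 5 = 5; at 7: 5 = 5; next = 4
base 7: 4 = 4; at 8: 4 = 4; next = 3
base 8: 3 = 3; at 9: 3 = 3; next = 2
base 9: 2 = 2; at 10: 2 = 2; next = 1

5, 5, 5, 4, 3, 2, 1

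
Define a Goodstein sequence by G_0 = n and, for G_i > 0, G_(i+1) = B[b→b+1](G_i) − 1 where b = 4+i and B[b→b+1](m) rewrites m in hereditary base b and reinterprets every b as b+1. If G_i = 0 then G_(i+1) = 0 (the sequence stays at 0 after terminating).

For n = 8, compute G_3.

8 —HB4→ 2·4 —bump→ 2·5 = 10 —(−1)→ 9
9 —HB5→ 5 + 4 —bump→ 6 + 4 = 10 —(−1)→ 9
9 —HB6→ 6 + 3 —bump→ 7 + 3 = 10 —(−1)→ 9
9 —HB7→ 7 + 2 —bump→ 8 + 2 = 10 —(−1)→ 9

9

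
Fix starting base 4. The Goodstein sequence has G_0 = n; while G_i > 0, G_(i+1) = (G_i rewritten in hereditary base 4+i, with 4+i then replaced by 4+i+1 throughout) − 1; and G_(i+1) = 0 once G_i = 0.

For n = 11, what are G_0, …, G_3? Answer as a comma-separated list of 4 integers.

11 —HB4→ 2·4 + 3 —bump→ 2·5 + 3 = 13 —(−1)→ 12
12 —HB5→ 2·5 + 2 —bump→ 2·6 + 2 = 14 —(−1)→ 13
13 —HB6→ 2·6 + 1 —bump→ 2·7 + 1 = 15 —(−1)→ 14

11, 12, 13, 14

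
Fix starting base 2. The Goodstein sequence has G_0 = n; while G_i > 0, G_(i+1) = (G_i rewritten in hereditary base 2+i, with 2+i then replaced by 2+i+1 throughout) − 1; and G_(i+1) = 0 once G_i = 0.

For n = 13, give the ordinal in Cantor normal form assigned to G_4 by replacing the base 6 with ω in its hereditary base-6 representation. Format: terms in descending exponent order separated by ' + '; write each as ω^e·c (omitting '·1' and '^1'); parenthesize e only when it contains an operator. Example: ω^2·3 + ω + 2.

ω^(ω + 1) + ω^3·3 + ω^2·3 + ω·3 + 1

(0) 13|_2 = 2^(2 + 1) + 2^2 + 1 ↦ 3^(3 + 1) + 3^3 + 1|_3 = 109 ⇒ 108
(1) 108|_3 = 3^(3 + 1) + 3^3 ↦ 4^(4 + 1) + 4^4|_4 = 1280 ⇒ 1279
(2) 1279|_4 = 4^(4 + 1) + 3·4^3 + 3·4^2 + 3·4 + 3 ↦ 5^(5 + 1) + 3·5^3 + 3·5^2 + 3·5 + 3|_5 = 16093 ⇒ 16092
(3) 16092|_5 = 5^(5 + 1) + 3·5^3 + 3·5^2 + 3·5 + 2 ↦ 6^(6 + 1) + 3·6^3 + 3·6^2 + 3·6 + 2|_6 = 280712 ⇒ 280711
(4) 280711|_6 = 6^(6 + 1) + 3·6^3 + 3·6^2 + 3·6 + 1 ↦ 7^(7 + 1) + 3·7^3 + 3·7^2 + 3·7 + 1|_7 = 5765999 ⇒ 5765998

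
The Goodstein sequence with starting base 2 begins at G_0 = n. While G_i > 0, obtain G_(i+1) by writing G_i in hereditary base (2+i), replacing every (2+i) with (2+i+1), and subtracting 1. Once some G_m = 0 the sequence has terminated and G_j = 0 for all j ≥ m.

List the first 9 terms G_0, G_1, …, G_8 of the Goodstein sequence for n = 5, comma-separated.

5, 27, 255, 467, 775, 1197, 1751, 2454, 3325

step 0: 5 = 2^2 + 1; sub 3 for 2: 3^3 + 1; = 28; G_1 = 28−1 = 27
step 1: 27 = 3^3; sub 4 for 3: 4^4; = 256; G_2 = 256−1 = 255
step 2: 255 = 3·4^3 + 3·4^2 + 3·4 + 3; sub 5 for 4: 3·5^3 + 3·5^2 + 3·5 + 3; = 468; G_3 = 468−1 = 467
step 3: 467 = 3·5^3 + 3·5^2 + 3·5 + 2; sub 6 for 5: 3·6^3 + 3·6^2 + 3·6 + 2; = 776; G_4 = 776−1 = 775
step 4: 775 = 3·6^3 + 3·6^2 + 3·6 + 1; sub 7 for 6: 3·7^3 + 3·7^2 + 3·7 + 1; = 1198; G_5 = 1198−1 = 1197
step 5: 1197 = 3·7^3 + 3·7^2 + 3·7; sub 8 for 7: 3·8^3 + 3·8^2 + 3·8; = 1752; G_6 = 1752−1 = 1751
step 6: 1751 = 3·8^3 + 3·8^2 + 2·8 + 7; sub 9 for 8: 3·9^3 + 3·9^2 + 2·9 + 7; = 2455; G_7 = 2455−1 = 2454
step 7: 2454 = 3·9^3 + 3·9^2 + 2·9 + 6; sub 10 for 9: 3·10^3 + 3·10^2 + 2·10 + 6; = 3326; G_8 = 3326−1 = 3325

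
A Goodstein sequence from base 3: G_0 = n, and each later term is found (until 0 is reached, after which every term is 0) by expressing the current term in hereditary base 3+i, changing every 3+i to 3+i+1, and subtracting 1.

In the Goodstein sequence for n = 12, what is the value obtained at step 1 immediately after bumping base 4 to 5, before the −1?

12 —HB3→ 3^2 + 3 —bump→ 4^2 + 4 = 20 —(−1)→ 19
19 —HB4→ 4^2 + 3 —bump→ 5^2 + 3 = 28 —(−1)→ 27

28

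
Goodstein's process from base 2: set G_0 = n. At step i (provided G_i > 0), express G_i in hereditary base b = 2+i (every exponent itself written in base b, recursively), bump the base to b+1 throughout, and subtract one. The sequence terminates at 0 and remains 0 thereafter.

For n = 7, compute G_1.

G_0 = 7. HB_2(7) = 2^2 + 2 + 1. Bump = 31. G_1 = 30.
G_1 = 30. HB_3(30) = 3^3 + 3. Bump = 260. G_2 = 259.

30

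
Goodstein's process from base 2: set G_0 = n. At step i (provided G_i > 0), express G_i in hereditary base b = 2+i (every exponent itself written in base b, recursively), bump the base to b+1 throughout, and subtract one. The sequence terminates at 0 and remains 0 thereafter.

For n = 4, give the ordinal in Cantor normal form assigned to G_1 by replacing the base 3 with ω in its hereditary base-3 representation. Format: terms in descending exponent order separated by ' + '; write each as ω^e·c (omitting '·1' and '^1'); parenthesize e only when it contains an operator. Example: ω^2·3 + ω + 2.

[0] 4 ≡ 2^2 (base 2). Lift 3: 27. −1: 26.
[1] 26 ≡ 2·3^2 + 2·3 + 2 (base 3). Lift 4: 42. −1: 41.

ω^2·2 + ω·2 + 2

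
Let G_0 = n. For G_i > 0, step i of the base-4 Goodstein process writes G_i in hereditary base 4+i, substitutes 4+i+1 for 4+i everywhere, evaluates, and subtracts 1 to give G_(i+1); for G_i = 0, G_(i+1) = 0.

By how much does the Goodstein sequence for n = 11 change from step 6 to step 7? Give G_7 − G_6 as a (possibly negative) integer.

0

step 0: 11 = 2·4 + 3; sub 5 for 4: 2·5 + 3; = 13; G_1 = 13−1 = 12
step 1: 12 = 2·5 + 2; sub 6 for 5: 2·6 + 2; = 14; G_2 = 14−1 = 13
step 2: 13 = 2·6 + 1; sub 7 for 6: 2·7 + 1; = 15; G_3 = 15−1 = 14
step 3: 14 = 2·7; sub 8 for 7: 2·8; = 16; G_4 = 16−1 = 15
step 4: 15 = 8 + 7; sub 9 for 8: 9 + 7; = 16; G_5 = 16−1 = 15
step 5: 15 = 9 + 6; sub 10 for 9: 10 + 6; = 16; G_6 = 16−1 = 15
step 6: 15 = 10 + 5; sub 11 for 10: 11 + 5; = 16; G_7 = 16−1 = 15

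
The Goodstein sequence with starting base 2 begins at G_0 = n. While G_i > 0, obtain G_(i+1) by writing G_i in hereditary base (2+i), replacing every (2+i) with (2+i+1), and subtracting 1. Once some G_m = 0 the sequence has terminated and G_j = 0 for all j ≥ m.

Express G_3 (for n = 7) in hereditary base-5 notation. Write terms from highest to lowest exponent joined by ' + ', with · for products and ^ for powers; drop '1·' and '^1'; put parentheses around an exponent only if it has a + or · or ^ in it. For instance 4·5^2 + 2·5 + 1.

7 —HB2→ 2^2 + 2 + 1 —bump→ 3^3 + 3 + 1 = 31 —(−1)→ 30
30 —HB3→ 3^3 + 3 —bump→ 4^4 + 4 = 260 —(−1)→ 259
259 —HB4→ 4^4 + 3 —bump→ 5^5 + 3 = 3128 —(−1)→ 3127
3127 —HB5→ 5^5 + 2 —bump→ 6^6 + 2 = 46658 —(−1)→ 46657

5^5 + 2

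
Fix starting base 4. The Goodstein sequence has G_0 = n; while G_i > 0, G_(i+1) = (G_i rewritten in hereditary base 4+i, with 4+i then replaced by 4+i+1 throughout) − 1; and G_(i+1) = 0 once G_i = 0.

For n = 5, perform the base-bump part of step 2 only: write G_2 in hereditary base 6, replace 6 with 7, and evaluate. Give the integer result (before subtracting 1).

step 0: 5 = 4 + 1; sub 5 for 4: 5 + 1; = 6; G_1 = 6−1 = 5
step 1: 5 = 5; sub 6 for 5: 6; = 6; G_2 = 6−1 = 5
step 2: 5 = 5; sub 7 for 6: 5; = 5; G_3 = 5−1 = 4

5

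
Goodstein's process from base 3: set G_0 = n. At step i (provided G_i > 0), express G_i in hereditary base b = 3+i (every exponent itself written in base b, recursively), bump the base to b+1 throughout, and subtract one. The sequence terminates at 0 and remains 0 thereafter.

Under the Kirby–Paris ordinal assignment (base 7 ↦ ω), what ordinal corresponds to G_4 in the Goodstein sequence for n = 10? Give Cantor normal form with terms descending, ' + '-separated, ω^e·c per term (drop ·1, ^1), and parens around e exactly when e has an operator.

i=0: 10 = 3^2 + 1 (b=3); 3→4: 4^2 + 1 = 17; 17−1 = 16
i=1: 16 = 4^2 (b=4); 4→5: 5^2 = 25; 25−1 = 24
i=2: 24 = 4·5 + 4 (b=5); 5→6: 4·6 + 4 = 28; 28−1 = 27
i=3: 27 = 4·6 + 3 (b=6); 6→7: 4·7 + 3 = 31; 31−1 = 30
i=4: 30 = 4·7 + 2 (b=7); 7→8: 4·8 + 2 = 34; 34−1 = 33

ω·4 + 2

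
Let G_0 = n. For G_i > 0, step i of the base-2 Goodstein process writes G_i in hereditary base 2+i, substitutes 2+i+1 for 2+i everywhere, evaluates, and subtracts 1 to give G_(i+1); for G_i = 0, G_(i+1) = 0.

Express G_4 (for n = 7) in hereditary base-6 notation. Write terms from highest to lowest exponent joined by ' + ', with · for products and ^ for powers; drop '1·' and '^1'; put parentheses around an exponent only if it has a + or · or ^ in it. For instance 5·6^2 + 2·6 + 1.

6^6 + 1

G_0=7  [base 2] 2^2 + 2 + 1  →[2↦3]→  3^3 + 3 + 1 = 31  −1 ⇒ G_1=30
G_1=30  [base 3] 3^3 + 3  →[3↦4]→  4^4 + 4 = 260  −1 ⇒ G_2=259
G_2=259  [base 4] 4^4 + 3  →[4↦5]→  5^5 + 3 = 3128  −1 ⇒ G_3=3127
G_3=3127  [base 5] 5^5 + 2  →[5↦6]→  6^6 + 2 = 46658  −1 ⇒ G_4=46657
G_4=46657  [base 6] 6^6 + 1  →[6↦7]→  7^7 + 1 = 823544  −1 ⇒ G_5=823543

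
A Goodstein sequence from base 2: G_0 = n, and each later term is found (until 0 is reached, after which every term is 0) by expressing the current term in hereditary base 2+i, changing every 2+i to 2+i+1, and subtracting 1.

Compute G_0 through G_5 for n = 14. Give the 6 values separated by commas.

(0) 14|_2 = 2^(2 + 1) + 2^2 + 2 ↦ 3^(3 + 1) + 3^3 + 3|_3 = 111 ⇒ 110
(1) 110|_3 = 3^(3 + 1) + 3^3 + 2 ↦ 4^(4 + 1) + 4^4 + 2|_4 = 1282 ⇒ 1281
(2) 1281|_4 = 4^(4 + 1) + 4^4 + 1 ↦ 5^(5 + 1) + 5^5 + 1|_5 = 18751 ⇒ 18750
(3) 18750|_5 = 5^(5 + 1) + 5^5 ↦ 6^(6 + 1) + 6^6|_6 = 326592 ⇒ 326591
(4) 326591|_6 = 6^(6 + 1) + 5·6^5 + 5·6^4 + 5·6^3 + 5·6^2 + 5·6 + 5 ↦ 7^(7 + 1) + 5·7^5 + 5·7^4 + 5·7^3 + 5·7^2 + 5·7 + 5|_7 = 5862841 ⇒ 5862840

14, 110, 1281, 18750, 326591, 5862840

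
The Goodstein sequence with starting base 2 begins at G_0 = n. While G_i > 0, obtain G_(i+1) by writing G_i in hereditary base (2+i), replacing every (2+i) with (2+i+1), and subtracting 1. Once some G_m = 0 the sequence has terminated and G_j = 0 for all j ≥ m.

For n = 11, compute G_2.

(0) 11|_2 = 2^(2 + 1) + 2 + 1 ↦ 3^(3 + 1) + 3 + 1|_3 = 85 ⇒ 84
(1) 84|_3 = 3^(3 + 1) + 3 ↦ 4^(4 + 1) + 4|_4 = 1028 ⇒ 1027

1027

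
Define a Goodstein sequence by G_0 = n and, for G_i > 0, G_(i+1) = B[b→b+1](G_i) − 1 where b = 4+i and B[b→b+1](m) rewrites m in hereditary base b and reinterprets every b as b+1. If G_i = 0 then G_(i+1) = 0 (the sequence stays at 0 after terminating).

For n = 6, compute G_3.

G_0=6  [base 4] 4 + 2  →[4↦5]→  5 + 2 = 7  −1 ⇒ G_1=6
G_1=6  [base 5] 5 + 1  →[5↦6]→  6 + 1 = 7  −1 ⇒ G_2=6
G_2=6  [base 6] 6  →[6↦7]→  7 = 7  −1 ⇒ G_3=6
G_3=6  [base 7] 6  →[7↦8]→  6 = 6  −1 ⇒ G_4=5

6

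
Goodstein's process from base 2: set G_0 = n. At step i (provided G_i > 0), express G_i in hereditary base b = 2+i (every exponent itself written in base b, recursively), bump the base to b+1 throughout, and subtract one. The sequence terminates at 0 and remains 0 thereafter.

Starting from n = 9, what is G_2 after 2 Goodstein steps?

1023

G_0=9  [base 2] 2^(2 + 1) + 1  →[2↦3]→  3^(3 + 1) + 1 = 82  −1 ⇒ G_1=81
G_1=81  [base 3] 3^(3 + 1)  →[3↦4]→  4^(4 + 1) = 1024  −1 ⇒ G_2=1023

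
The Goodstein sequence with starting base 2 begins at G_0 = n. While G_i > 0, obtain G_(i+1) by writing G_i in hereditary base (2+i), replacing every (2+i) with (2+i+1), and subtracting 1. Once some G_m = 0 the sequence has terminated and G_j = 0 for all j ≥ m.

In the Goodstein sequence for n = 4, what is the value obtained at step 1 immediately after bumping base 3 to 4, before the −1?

i=0: 4 = 2^2 (b=2); 2→3: 3^3 = 27; 27−1 = 26
i=1: 26 = 2·3^2 + 2·3 + 2 (b=3); 3→4: 2·4^2 + 2·4 + 2 = 42; 42−1 = 41

42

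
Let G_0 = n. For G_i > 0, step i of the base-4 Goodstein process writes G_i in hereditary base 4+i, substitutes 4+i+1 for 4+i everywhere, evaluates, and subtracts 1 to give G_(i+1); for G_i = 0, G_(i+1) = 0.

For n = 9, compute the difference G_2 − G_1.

G_0=9  [base 4] 2·4 + 1  →[4↦5]→  2·5 + 1 = 11  −1 ⇒ G_1=10
G_1=10  [base 5] 2·5  →[5↦6]→  2·6 = 12  −1 ⇒ G_2=11

1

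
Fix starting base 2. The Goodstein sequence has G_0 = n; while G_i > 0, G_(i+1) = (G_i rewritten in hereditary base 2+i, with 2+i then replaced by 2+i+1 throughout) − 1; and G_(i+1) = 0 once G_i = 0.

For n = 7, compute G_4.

46657

(0) 7|_2 = 2^2 + 2 + 1 ↦ 3^3 + 3 + 1|_3 = 31 ⇒ 30
(1) 30|_3 = 3^3 + 3 ↦ 4^4 + 4|_4 = 260 ⇒ 259
(2) 259|_4 = 4^4 + 3 ↦ 5^5 + 3|_5 = 3128 ⇒ 3127
(3) 3127|_5 = 5^5 + 2 ↦ 6^6 + 2|_6 = 46658 ⇒ 46657
(4) 46657|_6 = 6^6 + 1 ↦ 7^7 + 1|_7 = 823544 ⇒ 823543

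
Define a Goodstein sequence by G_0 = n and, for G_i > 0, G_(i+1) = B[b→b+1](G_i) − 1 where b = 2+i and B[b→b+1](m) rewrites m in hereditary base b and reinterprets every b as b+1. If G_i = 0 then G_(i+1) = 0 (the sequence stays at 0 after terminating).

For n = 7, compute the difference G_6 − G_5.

G_0 = 7. HB_2(7) = 2^2 + 2 + 1. Bump = 31. G_1 = 30.
G_1 = 30. HB_3(30) = 3^3 + 3. Bump = 260. G_2 = 259.
G_2 = 259. HB_4(259) = 4^4 + 3. Bump = 3128. G_3 = 3127.
G_3 = 3127. HB_5(3127) = 5^5 + 2. Bump = 46658. G_4 = 46657.
G_4 = 46657. HB_6(46657) = 6^6 + 1. Bump = 823544. G_5 = 823543.
G_5 = 823543. HB_7(823543) = 7^7. Bump = 16777216. G_6 = 16777215.

15953672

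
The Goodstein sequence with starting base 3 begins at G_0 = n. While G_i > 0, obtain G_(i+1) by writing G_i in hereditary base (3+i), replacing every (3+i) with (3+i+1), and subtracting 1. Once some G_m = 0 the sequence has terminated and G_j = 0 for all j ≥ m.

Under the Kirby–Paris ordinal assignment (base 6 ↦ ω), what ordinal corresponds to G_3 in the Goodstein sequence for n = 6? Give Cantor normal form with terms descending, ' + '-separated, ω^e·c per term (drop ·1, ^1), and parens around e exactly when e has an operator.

ω + 1

G_0=6  [base 3] 2·3  →[3↦4]→  2·4 = 8  −1 ⇒ G_1=7
G_1=7  [base 4] 4 + 3  →[4↦5]→  5 + 3 = 8  −1 ⇒ G_2=7
G_2=7  [base 5] 5 + 2  →[5↦6]→  6 + 2 = 8  −1 ⇒ G_3=7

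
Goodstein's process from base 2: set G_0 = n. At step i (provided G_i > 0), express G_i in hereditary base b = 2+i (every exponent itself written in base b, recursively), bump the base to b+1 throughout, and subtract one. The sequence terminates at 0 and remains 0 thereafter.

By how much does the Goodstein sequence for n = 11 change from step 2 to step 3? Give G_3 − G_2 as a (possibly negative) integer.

11 —HB2→ 2^(2 + 1) + 2 + 1 —bump→ 3^(3 + 1) + 3 + 1 = 85 —(−1)→ 84
84 —HB3→ 3^(3 + 1) + 3 —bump→ 4^(4 + 1) + 4 = 1028 —(−1)→ 1027
1027 —HB4→ 4^(4 + 1) + 3 —bump→ 5^(5 + 1) + 3 = 15628 —(−1)→ 15627

14600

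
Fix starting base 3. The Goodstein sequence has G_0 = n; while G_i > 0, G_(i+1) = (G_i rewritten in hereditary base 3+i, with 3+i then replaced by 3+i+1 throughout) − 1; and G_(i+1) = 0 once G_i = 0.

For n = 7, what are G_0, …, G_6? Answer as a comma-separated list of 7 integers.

7, 8, 9, 9, 9, 9, 9

[0] 7 ≡ 2·3 + 1 (base 3). Lift 4: 9. −1: 8.
[1] 8 ≡ 2·4 (base 4). Lift 5: 10. −1: 9.
[2] 9 ≡ 5 + 4 (base 5). Lift 6: 10. −1: 9.
[3] 9 ≡ 6 + 3 (base 6). Lift 7: 10. −1: 9.
[4] 9 ≡ 7 + 2 (base 7). Lift 8: 10. −1: 9.
[5] 9 ≡ 8 + 1 (base 8). Lift 9: 10. −1: 9.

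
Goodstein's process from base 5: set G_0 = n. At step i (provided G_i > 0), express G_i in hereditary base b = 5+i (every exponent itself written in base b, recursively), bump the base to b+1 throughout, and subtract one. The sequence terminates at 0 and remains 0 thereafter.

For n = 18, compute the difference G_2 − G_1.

i=0: 18 = 3·5 + 3 (b=5); 5→6: 3·6 + 3 = 21; 21−1 = 20
i=1: 20 = 3·6 + 2 (b=6); 6→7: 3·7 + 2 = 23; 23−1 = 22

2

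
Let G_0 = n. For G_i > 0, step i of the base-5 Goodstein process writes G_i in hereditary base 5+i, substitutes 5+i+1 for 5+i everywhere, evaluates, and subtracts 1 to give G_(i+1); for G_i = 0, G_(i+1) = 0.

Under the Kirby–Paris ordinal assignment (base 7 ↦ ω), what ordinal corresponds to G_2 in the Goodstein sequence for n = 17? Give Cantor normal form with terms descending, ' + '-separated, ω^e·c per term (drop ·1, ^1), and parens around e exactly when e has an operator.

17 —HB5→ 3·5 + 2 —bump→ 3·6 + 2 = 20 —(−1)→ 19
19 —HB6→ 3·6 + 1 —bump→ 3·7 + 1 = 22 —(−1)→ 21
21 —HB7→ 3·7 —bump→ 3·8 = 24 —(−1)→ 23

ω·3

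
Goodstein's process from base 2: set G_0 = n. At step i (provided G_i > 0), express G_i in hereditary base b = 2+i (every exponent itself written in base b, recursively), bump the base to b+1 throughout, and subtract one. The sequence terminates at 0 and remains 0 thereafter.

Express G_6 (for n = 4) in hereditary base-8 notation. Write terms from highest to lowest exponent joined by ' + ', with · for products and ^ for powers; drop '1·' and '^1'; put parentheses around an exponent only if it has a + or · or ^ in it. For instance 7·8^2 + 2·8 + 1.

2·8^2 + 8 + 3

4 —HB2→ 2^2 —bump→ 3^3 = 27 —(−1)→ 26
26 —HB3→ 2·3^2 + 2·3 + 2 —bump→ 2·4^2 + 2·4 + 2 = 42 —(−1)→ 41
41 —HB4→ 2·4^2 + 2·4 + 1 —bump→ 2·5^2 + 2·5 + 1 = 61 —(−1)→ 60
60 —HB5→ 2·5^2 + 2·5 —bump→ 2·6^2 + 2·6 = 84 —(−1)→ 83
83 —HB6→ 2·6^2 + 6 + 5 —bump→ 2·7^2 + 7 + 5 = 110 —(−1)→ 109
109 —HB7→ 2·7^2 + 7 + 4 —bump→ 2·8^2 + 8 + 4 = 140 —(−1)→ 139
139 —HB8→ 2·8^2 + 8 + 3 —bump→ 2·9^2 + 9 + 3 = 174 —(−1)→ 173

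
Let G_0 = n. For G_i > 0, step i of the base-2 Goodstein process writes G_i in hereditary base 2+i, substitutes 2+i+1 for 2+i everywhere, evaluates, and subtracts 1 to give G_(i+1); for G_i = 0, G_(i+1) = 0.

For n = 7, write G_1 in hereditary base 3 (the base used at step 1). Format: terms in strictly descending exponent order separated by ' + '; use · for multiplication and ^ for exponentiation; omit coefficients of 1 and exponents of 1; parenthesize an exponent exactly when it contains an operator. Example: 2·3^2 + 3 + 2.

step 0: 7 = 2^2 + 2 + 1; sub 3 for 2: 3^3 + 3 + 1; = 31; G_1 = 31−1 = 30
step 1: 30 = 3^3 + 3; sub 4 for 3: 4^4 + 4; = 260; G_2 = 260−1 = 259

3^3 + 3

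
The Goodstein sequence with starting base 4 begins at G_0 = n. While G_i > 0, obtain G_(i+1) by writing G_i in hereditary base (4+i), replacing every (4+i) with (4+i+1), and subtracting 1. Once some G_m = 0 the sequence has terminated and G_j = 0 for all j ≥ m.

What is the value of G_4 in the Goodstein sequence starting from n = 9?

(0) 9|_4 = 2·4 + 1 ↦ 2·5 + 1|_5 = 11 ⇒ 10
(1) 10|_5 = 2·5 ↦ 2·6|_6 = 12 ⇒ 11
(2) 11|_6 = 6 + 5 ↦ 7 + 5|_7 = 12 ⇒ 11
(3) 11|_7 = 7 + 4 ↦ 8 + 4|_8 = 12 ⇒ 11
(4) 11|_8 = 8 + 3 ↦ 9 + 3|_9 = 12 ⇒ 11

11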